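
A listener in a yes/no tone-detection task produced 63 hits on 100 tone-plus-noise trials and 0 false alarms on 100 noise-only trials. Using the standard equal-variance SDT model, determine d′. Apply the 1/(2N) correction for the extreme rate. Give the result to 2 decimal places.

d′ = 2.91

The false-alarm rate is 0/100 = 0, so apply the 1/(2N) correction: FA → 1/(2·100) = 0.00500.
z(H) = z(0.63000) = 0.332
z(FA) = z(0.00500) = -2.576
d' = 0.332 − (-2.576) = 2.908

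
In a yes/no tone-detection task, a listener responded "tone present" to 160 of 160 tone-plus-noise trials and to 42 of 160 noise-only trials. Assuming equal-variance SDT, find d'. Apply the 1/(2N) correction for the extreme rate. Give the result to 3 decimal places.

d' = 3.370

The hit rate is 160/160 = 1, so apply the 1/(2N) correction: H → 1 − 1/(2·160) = 0.99687.
z(H) = z(0.99687) = 2.7338
z(FA) = z(0.26250) = -0.6357
d' = 2.7338 − (-0.6357) = 3.3695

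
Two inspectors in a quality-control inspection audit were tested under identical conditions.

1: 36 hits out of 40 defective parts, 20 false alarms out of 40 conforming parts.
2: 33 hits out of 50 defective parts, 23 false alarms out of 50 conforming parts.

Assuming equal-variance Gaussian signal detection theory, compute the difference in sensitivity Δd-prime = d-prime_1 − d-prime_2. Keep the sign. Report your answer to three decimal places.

1: z(0.9000) = 1.2816, z(0.5000) = 0.0000, d' = 1.2816
2: z(0.6600) = 0.4125, z(0.4600) = -0.1004, d' = 0.5129
Δd' = d'_1 − d'_2 = 1.2816 − 0.5129 = 0.7687
1 has the higher sensitivity.

Δd-prime = 0.769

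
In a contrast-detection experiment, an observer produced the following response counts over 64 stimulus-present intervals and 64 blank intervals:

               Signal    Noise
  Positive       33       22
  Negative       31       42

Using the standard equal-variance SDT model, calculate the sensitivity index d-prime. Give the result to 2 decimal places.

d-prime = 0.44

H = 33/64 = 0.5156
FA = 22/64 = 0.3438
z(H) = 0.039
z(FA) = -0.402
d' = z(H) − z(FA) = 0.039 − (-0.402) = 0.441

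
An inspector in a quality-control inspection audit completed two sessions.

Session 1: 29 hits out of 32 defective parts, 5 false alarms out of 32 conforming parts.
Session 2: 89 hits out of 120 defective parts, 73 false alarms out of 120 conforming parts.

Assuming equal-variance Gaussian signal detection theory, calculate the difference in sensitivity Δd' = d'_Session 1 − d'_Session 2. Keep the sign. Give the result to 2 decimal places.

Session 1: z(0.9062) = 1.318, z(0.1562) = -1.010, d' = 2.328
Session 2: z(0.7417) = 0.649, z(0.6083) = 0.275, d' = 0.374
Δd' = d'_Session 1 − d'_Session 2 = 2.328 − 0.374 = 1.954
Session 1 has the higher sensitivity.

Δd' = 1.95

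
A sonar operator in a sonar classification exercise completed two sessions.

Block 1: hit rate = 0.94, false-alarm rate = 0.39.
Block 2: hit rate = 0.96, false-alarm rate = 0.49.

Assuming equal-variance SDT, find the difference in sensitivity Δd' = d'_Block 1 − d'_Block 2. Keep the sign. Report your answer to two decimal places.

Δd' = 0.06

Block 1: z(0.94) = 1.555, z(0.39) = -0.279, d' = 1.834
Block 2: z(0.96) = 1.751, z(0.49) = -0.025, d' = 1.776
Δd' = d'_Block 1 − d'_Block 2 = 1.834 − 1.776 = 0.058
Block 1 has the higher sensitivity.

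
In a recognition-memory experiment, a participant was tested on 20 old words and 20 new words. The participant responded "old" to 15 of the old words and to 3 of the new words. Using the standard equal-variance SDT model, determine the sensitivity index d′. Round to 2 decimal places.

d′ = 1.71

H = 15/20 = 0.7500
FA = 3/20 = 0.1500
z(H) = z(0.7500) = 0.674
z(FA) = z(0.1500) = -1.036
d' = z(H) − z(FA) = 0.674 − (-1.036) = 1.710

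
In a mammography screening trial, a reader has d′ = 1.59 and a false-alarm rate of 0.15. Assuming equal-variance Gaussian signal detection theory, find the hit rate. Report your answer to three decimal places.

z(false-alarm rate) = z(0.15) = -1.0364
z(H) = z(FA) + d' = -1.0364 + 1.59 = 0.5536
hit rate = Φ(0.5536) = 0.7101

hit rate = 0.710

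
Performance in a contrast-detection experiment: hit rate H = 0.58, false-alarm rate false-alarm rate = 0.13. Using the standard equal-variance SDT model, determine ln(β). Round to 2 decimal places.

z(H) = z(0.58) = 0.202
z(FA) = z(0.13) = -1.126
ln β = −½·[z(H)² − z(FA)²] = −0.5 × (0.041 − 1.268) = 0.6135

ln β = 0.61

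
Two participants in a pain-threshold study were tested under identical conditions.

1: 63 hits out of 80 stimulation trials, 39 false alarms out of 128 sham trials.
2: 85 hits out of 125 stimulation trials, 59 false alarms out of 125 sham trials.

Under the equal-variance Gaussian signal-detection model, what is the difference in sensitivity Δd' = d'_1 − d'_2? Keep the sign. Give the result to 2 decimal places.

1: z(0.7875) = 0.798, z(0.3047) = -0.511, d' = 1.309
2: z(0.6800) = 0.468, z(0.4720) = -0.070, d' = 0.538
Δd' = d'_1 − d'_2 = 1.309 − 0.538 = 0.771
1 has the higher sensitivity.

Δd' = 0.77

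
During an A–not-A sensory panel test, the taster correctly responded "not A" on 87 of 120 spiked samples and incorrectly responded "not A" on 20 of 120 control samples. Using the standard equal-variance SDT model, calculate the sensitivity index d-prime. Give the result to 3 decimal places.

H = 87/120 = 0.7250
FA = 20/120 = 0.1667
Φ⁻¹(0.7250) = 0.5978, Φ⁻¹(0.1667) = -0.9673
d' = z(H) − z(FA) = 0.5978 − (-0.9673) = 1.5651

d-prime = 1.565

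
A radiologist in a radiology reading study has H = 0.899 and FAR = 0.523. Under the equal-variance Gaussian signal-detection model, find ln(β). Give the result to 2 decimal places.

Φ⁻¹(H) = Φ⁻¹(0.899) = 1.276
Φ⁻¹(FA) = Φ⁻¹(0.523) = 0.058
ln β = −½·[z(H)² − z(FA)²] = −0.5 × (1.628 − 0.003) = -0.8125

ln β = -0.81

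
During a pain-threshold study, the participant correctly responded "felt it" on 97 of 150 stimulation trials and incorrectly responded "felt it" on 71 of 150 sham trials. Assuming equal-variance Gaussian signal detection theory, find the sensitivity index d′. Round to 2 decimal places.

H = 97/150 = 0.6467
FA = 71/150 = 0.4733
z(H) = 0.3764
z(FA) = -0.0670
d' = z(H) − z(FA) = 0.3764 − (-0.0670) = 0.4434

d′ = 0.44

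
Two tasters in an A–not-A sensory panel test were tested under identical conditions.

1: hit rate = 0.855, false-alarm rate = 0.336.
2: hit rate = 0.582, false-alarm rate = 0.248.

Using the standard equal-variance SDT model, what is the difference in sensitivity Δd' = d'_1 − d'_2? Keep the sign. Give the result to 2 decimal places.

1: z(0.855) = 1.058, z(0.336) = -0.423, d' = 1.481
2: z(0.582) = 0.207, z(0.248) = -0.681, d' = 0.888
Δd' = d'_1 − d'_2 = 1.481 − 0.888 = 0.593
1 has the higher sensitivity.

Δd' = 0.59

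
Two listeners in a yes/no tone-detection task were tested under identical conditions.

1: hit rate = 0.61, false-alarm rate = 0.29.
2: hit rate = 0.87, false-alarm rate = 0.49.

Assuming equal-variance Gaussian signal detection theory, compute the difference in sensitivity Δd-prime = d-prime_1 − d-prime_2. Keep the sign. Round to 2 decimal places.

1: z(0.61) = 0.279, z(0.29) = -0.553, d' = 0.832
2: z(0.87) = 1.126, z(0.49) = -0.025, d' = 1.151
Δd' = d'_1 − d'_2 = 0.832 − 1.151 = -0.319
2 has the higher sensitivity.

Δd-prime = -0.32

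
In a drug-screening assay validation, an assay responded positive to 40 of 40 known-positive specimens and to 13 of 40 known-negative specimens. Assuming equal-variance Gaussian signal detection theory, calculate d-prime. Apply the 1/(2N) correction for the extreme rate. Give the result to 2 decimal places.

The hit rate is 40/40 = 1, so apply the 1/(2N) correction: H → 1 − 1/(2·40) = 0.98750.
z(H) = z(0.98750) = 2.241
z(FA) = z(0.32500) = -0.454
d' = 2.241 − (-0.454) = 2.695

d-prime = 2.70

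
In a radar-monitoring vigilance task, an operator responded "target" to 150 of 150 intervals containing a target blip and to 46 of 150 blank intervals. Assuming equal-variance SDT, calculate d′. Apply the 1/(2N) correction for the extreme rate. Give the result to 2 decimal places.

The hit rate is 150/150 = 1, so apply the 1/(2N) correction: H → 1 − 1/(2·150) = 0.99667.
z(H) = z(0.99667) = 2.713
z(FA) = z(0.30667) = -0.505
d' = 2.713 − (-0.505) = 3.218

d′ = 3.22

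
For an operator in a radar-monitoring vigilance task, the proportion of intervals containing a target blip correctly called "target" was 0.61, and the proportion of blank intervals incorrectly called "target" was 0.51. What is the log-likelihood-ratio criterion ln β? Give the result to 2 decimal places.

ln β = -0.04

z(0.61) = 0.279, z(0.51) = 0.025
ln β = −½·[z(H)² − z(FA)²] = −0.5 × (0.078 − 0.001) = -0.0385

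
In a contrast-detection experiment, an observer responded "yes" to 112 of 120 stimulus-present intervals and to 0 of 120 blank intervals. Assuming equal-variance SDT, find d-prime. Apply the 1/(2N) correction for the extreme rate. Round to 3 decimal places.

d-prime = 4.139

The false-alarm rate is 0/120 = 0, so apply the 1/(2N) correction: FA → 1/(2·120) = 0.00417.
z(H) = z(0.93333) = 1.5011
z(FA) = z(0.00417) = -2.6380
d' = 1.5011 − (-2.6380) = 4.1391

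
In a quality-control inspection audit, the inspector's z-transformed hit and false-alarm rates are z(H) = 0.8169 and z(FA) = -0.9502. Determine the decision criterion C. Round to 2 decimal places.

c = −½·[z(H) + z(FA)] = −½·(0.8169 + (-0.9502)) = 0.06665
c > 0: the inspector has a conservative response bias.

C = 0.07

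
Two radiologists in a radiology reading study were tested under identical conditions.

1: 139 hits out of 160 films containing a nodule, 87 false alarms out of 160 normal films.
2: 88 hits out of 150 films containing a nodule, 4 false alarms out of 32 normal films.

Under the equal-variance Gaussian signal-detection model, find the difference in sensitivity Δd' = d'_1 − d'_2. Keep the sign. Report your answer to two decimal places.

Δd' = -0.36

1: z(0.8688) = 1.121, z(0.5437) = 0.110, d' = 1.011
2: z(0.5867) = 0.219, z(0.1250) = -1.150, d' = 1.369
Δd' = d'_1 − d'_2 = 1.011 − 1.369 = -0.358
2 has the higher sensitivity.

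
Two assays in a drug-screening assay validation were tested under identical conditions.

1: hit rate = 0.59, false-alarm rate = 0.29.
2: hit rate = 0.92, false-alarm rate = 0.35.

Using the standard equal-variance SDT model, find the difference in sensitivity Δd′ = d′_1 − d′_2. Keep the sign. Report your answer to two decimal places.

Δd′ = -1.01

1: z(0.59) = 0.228, z(0.29) = -0.553, d' = 0.781
2: z(0.92) = 1.405, z(0.35) = -0.385, d' = 1.790
Δd' = d'_1 − d'_2 = 0.781 − 1.790 = -1.009
2 has the higher sensitivity.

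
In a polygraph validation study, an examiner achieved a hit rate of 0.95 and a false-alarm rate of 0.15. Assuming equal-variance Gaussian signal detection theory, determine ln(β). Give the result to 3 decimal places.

ln β = -0.816

z(0.95) = 1.6449, z(0.15) = -1.0364
ln β = −½·[z(H)² − z(FA)²] = −0.5 × (2.7057 − 1.0741) = -0.8158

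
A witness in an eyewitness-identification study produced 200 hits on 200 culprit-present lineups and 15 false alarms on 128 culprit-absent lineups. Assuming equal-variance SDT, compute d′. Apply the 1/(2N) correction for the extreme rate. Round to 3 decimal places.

The hit rate is 200/200 = 1, so apply the 1/(2N) correction: H → 1 − 1/(2·200) = 0.99750.
z(H) = z(0.99750) = 2.8070
z(FA) = z(0.11719) = -1.1892
d' = 2.8070 − (-1.1892) = 3.9962

d′ = 3.996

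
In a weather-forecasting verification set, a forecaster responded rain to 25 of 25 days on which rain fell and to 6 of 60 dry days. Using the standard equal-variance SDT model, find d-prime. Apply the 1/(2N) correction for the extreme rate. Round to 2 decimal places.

d-prime = 3.34

The hit rate is 25/25 = 1, so apply the 1/(2N) correction: H → 1 − 1/(2·25) = 0.98000.
z(H) = z(0.98000) = 2.054
z(FA) = z(0.10000) = -1.282
d' = 2.054 − (-1.282) = 3.336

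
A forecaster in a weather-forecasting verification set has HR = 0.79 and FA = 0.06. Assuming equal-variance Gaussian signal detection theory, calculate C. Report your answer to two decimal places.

z(H) = z(0.79) = 0.806
z(FA) = z(0.06) = -1.555
c = −½·[z(H) + z(FA)] = −0.5 × (0.806 + (-1.555)) = 0.3745
c > 0: the forecaster has a conservative response bias.

C = 0.37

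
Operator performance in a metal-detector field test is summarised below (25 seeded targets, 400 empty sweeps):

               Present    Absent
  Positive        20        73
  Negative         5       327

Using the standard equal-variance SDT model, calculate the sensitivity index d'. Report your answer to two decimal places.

d' = 1.75

H = 20/25 = 0.8000
FA = 73/400 = 0.1825
z(0.8000) = 0.842, z(0.1825) = -0.906
d' = z(H) − z(FA) = 0.842 − (-0.906) = 1.748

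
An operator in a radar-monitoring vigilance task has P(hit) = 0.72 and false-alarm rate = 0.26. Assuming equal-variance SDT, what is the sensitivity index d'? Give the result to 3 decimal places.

d' = 1.226

Φ⁻¹(H) = 0.5828
Φ⁻¹(FA) = -0.6433
d' = z(H) − z(FA) = 0.5828 − (-0.6433) = 1.2261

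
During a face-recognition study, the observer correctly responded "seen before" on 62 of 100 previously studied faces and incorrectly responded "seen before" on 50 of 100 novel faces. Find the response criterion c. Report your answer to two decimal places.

c = -0.15

H = 62/100 = 0.6200
FA = 50/100 = 0.5000
z(H) = 0.305
z(FA) = 0.000
c = −½·[z(H) + z(FA)] = −0.5 × (0.305 + 0.000) = -0.1525
c < 0: the observer has a liberal response bias.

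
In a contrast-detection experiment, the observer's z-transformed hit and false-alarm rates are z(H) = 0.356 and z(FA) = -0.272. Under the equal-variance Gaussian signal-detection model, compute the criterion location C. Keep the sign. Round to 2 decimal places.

c = −½·[z(H) + z(FA)] = −½·(0.356 + (-0.272)) = -0.042
c < 0: the observer has a liberal response bias.

C = -0.04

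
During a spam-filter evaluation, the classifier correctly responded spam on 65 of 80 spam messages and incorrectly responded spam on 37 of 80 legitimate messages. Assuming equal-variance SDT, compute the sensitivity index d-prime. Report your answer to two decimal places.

d-prime = 0.98

H = 65/80 = 0.8125
FA = 37/80 = 0.4625
z(0.8125) = 0.8871, z(0.4625) = -0.0941
d' = z(H) − z(FA) = 0.8871 − (-0.0941) = 0.9812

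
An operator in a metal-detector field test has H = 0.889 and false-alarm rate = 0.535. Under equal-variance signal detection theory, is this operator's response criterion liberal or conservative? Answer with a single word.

z(H) = 1.221, z(FA) = 0.088
c = −½·(z(H) + z(FA)) = -0.6545
c < 0 → liberal criterion (biased toward responding “yes”).

liberal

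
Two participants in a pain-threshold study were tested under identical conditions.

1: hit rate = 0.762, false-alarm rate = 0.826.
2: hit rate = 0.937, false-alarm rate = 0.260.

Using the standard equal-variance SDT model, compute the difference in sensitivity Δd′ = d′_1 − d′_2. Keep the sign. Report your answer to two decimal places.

1: z(0.762) = 0.713, z(0.826) = 0.938, d' = -0.225
2: z(0.937) = 1.530, z(0.260) = -0.643, d' = 2.173
Δd' = d'_1 − d'_2 = -0.225 − 2.173 = -2.398
2 has the higher sensitivity.

Δd′ = -2.40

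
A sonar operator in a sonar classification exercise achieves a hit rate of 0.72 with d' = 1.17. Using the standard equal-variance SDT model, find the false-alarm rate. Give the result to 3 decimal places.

z(hit rate) = z(0.72) = 0.5828
z(FA) = z(H) − d' = 0.5828 − 1.17 = -0.5872
false-alarm rate = Φ(-0.5872) = 0.2785

false-alarm rate = 0.279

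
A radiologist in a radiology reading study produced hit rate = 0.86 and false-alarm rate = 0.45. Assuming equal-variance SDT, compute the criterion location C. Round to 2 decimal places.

C = -0.48

z(0.86) = 1.080, z(0.45) = -0.126
c = −½·[z(H) + z(FA)] = −0.5 × (1.080 + (-0.126)) = -0.477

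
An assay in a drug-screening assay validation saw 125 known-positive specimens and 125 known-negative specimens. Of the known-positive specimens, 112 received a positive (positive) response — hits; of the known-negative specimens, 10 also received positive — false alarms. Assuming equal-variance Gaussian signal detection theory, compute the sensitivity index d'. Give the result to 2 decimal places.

d' = 2.66

H = 112/125 = 0.8960
FA = 10/125 = 0.0800
z(H) = z(0.8960) = 1.2591
z(FA) = z(0.0800) = -1.4051
d' = z(H) − z(FA) = 1.2591 − (-1.4051) = 2.6642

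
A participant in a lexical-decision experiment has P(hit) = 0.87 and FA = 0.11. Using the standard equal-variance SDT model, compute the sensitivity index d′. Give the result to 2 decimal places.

d′ = 2.35

Φ⁻¹(H) = Φ⁻¹(0.87) = 1.126
Φ⁻¹(FA) = Φ⁻¹(0.11) = -1.227
d' = z(H) − z(FA) = 1.126 − (-1.227) = 2.353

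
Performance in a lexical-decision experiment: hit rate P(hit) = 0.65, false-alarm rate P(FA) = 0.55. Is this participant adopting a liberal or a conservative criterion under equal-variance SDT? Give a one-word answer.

liberal

z(H) = 0.385, z(FA) = 0.126
c = −½·(z(H) + z(FA)) = -0.2555
c < 0 → liberal criterion (biased toward responding “yes”).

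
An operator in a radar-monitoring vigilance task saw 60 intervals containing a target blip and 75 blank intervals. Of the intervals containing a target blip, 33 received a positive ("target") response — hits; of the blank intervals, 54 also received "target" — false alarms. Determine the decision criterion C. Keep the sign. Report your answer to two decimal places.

H = 33/60 = 0.5500
FA = 54/75 = 0.7200
z(H) = 0.126
z(FA) = 0.583
c = −½·[z(H) + z(FA)] = −0.5 × (0.126 + 0.583) = -0.3545
c < 0: the operator has a liberal response bias.

C = -0.35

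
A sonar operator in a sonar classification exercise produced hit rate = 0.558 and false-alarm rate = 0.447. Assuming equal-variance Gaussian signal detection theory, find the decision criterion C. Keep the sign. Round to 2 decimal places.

z(0.558) = 0.146, z(0.447) = -0.133
c = −½·[z(H) + z(FA)] = −0.5 × (0.146 + (-0.133)) = -0.0065

C = -0.01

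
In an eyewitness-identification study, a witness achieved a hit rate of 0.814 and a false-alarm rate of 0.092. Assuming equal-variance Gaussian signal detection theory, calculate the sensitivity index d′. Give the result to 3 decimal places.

d′ = 2.221

z(H) = 0.8927
z(FA) = -1.3285
d' = z(H) − z(FA) = 0.8927 − (-1.3285) = 2.2212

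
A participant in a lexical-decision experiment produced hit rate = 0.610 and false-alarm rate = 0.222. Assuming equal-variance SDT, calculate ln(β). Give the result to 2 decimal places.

z(H) = z(0.610) = 0.279
z(FA) = z(0.222) = -0.765
ln β = −½·[z(H)² − z(FA)²] = −0.5 × (0.078 − 0.585) = 0.2535

ln β = 0.25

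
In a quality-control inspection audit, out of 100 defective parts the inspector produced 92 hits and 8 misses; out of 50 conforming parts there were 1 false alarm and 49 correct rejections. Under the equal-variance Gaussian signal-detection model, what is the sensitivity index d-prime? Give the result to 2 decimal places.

H = 92/100 = 0.9200
FA = 1/50 = 0.0200
Φ⁻¹(H) = Φ⁻¹(0.9200) = 1.4051
Φ⁻¹(FA) = Φ⁻¹(0.0200) = -2.0537
d' = z(H) − z(FA) = 1.4051 − (-2.0537) = 3.4588

d-prime = 3.46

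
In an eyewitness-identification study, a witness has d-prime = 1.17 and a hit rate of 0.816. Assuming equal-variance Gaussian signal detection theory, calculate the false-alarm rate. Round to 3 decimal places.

false-alarm rate = 0.394

z(hit rate) = z(0.816) = 0.9002
z(FA) = z(H) − d' = 0.9002 − 1.17 = -0.2698
false-alarm rate = Φ(-0.2698) = 0.3937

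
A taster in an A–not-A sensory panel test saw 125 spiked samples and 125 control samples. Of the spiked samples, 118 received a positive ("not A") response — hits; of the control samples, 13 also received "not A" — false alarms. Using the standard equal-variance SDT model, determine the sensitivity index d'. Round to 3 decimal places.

d' = 2.848

H = 118/125 = 0.9440
FA = 13/125 = 0.1040
Φ⁻¹(H) = 1.5893
Φ⁻¹(FA) = -1.2591
d' = z(H) − z(FA) = 1.5893 − (-1.2591) = 2.8484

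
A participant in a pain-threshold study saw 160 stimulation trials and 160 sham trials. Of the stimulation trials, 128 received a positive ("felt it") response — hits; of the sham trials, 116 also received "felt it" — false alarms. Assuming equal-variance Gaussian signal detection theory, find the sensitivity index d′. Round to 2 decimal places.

d′ = 0.24

H = 128/160 = 0.8000
FA = 116/160 = 0.7250
z(H) = z(0.8000) = 0.842
z(FA) = z(0.7250) = 0.598
d' = z(H) − z(FA) = 0.842 − 0.598 = 0.244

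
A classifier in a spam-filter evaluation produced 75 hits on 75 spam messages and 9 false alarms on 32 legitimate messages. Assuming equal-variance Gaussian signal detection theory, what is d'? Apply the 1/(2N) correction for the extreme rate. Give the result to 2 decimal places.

d' = 3.05

The hit rate is 75/75 = 1, so apply the 1/(2N) correction: H → 1 − 1/(2·75) = 0.99333.
z(H) = z(0.99333) = 2.475
z(FA) = z(0.28125) = -0.579
d' = 2.475 − (-0.579) = 3.054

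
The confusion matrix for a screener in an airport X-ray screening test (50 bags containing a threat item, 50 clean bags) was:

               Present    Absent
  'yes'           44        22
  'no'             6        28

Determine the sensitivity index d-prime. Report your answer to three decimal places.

d-prime = 1.326

H = 44/50 = 0.8800
FA = 22/50 = 0.4400
Φ⁻¹(H) = 1.1750
Φ⁻¹(FA) = -0.1510
d' = z(H) − z(FA) = 1.1750 − (-0.1510) = 1.3260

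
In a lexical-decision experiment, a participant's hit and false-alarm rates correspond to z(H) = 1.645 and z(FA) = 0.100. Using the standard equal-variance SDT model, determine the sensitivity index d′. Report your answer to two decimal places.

d' = z(H) − z(FA) = 1.645 − 0.100 = 1.545

d′ = 1.55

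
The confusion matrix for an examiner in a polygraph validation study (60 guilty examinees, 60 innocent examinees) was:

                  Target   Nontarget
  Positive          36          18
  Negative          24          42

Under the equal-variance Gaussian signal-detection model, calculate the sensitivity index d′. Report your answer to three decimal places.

d′ = 0.778

H = 36/60 = 0.6000
FA = 18/60 = 0.3000
Φ⁻¹(H) = Φ⁻¹(0.6000) = 0.2533
Φ⁻¹(FA) = Φ⁻¹(0.3000) = -0.5244
d' = z(H) − z(FA) = 0.2533 − (-0.5244) = 0.7777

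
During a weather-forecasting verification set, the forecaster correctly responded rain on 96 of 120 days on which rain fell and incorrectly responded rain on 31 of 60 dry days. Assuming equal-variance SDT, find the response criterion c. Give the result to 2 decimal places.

c = -0.44

H = 96/120 = 0.8000
FA = 31/60 = 0.5167
z(H) = z(0.8000) = 0.842
z(FA) = z(0.5167) = 0.042
c = −½·[z(H) + z(FA)] = −0.5 × (0.842 + 0.042) = -0.442
c < 0: the forecaster has a liberal response bias.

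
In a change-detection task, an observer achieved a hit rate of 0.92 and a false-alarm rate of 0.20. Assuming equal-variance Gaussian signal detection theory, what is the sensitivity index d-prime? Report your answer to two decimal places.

d-prime = 2.25

Φ⁻¹(H) = Φ⁻¹(0.92) = 1.4051
Φ⁻¹(FA) = Φ⁻¹(0.20) = -0.8416
d' = z(H) − z(FA) = 1.4051 − (-0.8416) = 2.2467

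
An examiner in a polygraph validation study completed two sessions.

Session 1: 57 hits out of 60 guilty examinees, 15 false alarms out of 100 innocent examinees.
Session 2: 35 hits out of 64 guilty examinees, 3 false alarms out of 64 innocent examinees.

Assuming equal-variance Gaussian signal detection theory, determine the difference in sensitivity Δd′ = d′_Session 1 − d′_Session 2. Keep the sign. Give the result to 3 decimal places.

Δd′ = 0.888

Session 1: z(0.9500) = 1.6449, z(0.1500) = -1.0364, d' = 2.6813
Session 2: z(0.5469) = 0.1178, z(0.0469) = -1.6757, d' = 1.7935
Δd' = d'_Session 1 − d'_Session 2 = 2.6813 − 1.7935 = 0.8878
Session 1 has the higher sensitivity.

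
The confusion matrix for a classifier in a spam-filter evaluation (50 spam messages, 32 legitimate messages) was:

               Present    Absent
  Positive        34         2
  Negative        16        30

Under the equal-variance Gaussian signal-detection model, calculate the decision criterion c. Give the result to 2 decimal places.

c = 0.53

H = 34/50 = 0.6800
FA = 2/32 = 0.0625
z(H) = 0.468
z(FA) = -1.534
c = −½·[z(H) + z(FA)] = −0.5 × (0.468 + (-1.534)) = 0.533
c > 0: the classifier has a conservative response bias.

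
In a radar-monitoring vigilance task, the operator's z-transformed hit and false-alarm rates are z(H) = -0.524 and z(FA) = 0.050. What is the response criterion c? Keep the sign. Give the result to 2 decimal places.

c = −½·[z(H) + z(FA)] = −½·(-0.524 + 0.050) = 0.237
c > 0: the operator has a conservative response bias.

c = 0.24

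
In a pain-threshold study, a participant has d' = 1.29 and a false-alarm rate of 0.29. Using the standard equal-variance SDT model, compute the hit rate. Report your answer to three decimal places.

hit rate = 0.769

z(false-alarm rate) = z(0.29) = -0.5534
z(H) = z(FA) + d' = -0.5534 + 1.29 = 0.7366
hit rate = Φ(0.7366) = 0.7693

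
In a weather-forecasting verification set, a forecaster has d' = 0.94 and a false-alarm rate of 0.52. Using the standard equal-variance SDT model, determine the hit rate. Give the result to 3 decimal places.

z(false-alarm rate) = z(0.52) = 0.0502
z(H) = z(FA) + d' = 0.0502 + 0.94 = 0.9902
hit rate = Φ(0.9902) = 0.8390

hit rate = 0.839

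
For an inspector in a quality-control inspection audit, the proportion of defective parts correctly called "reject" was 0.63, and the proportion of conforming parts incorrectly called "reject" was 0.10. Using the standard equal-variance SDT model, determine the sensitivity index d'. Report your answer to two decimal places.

d' = 1.61

Φ⁻¹(H) = Φ⁻¹(0.63) = 0.3319
Φ⁻¹(FA) = Φ⁻¹(0.10) = -1.2816
d' = z(H) − z(FA) = 0.3319 − (-1.2816) = 1.6135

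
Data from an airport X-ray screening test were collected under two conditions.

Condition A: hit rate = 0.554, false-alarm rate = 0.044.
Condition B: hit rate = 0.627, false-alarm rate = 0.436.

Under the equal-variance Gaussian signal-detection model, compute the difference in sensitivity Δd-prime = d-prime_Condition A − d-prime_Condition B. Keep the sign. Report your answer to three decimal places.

Condition A: z(0.554) = 0.1358, z(0.044) = -1.7060, d' = 1.8418
Condition B: z(0.627) = 0.3239, z(0.436) = -0.1611, d' = 0.4850
Δd' = d'_Condition A − d'_Condition B = 1.8418 − 0.4850 = 1.3568
Condition A has the higher sensitivity.

Δd-prime = 1.357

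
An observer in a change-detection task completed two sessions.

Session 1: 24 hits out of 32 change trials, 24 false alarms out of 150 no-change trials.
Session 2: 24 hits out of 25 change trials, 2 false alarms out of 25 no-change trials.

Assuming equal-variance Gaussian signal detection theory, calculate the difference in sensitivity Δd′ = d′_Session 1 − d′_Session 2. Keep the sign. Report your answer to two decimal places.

Δd′ = -1.49

Session 1: z(0.7500) = 0.674, z(0.1600) = -0.994, d' = 1.668
Session 2: z(0.9600) = 1.751, z(0.0800) = -1.405, d' = 3.156
Δd' = d'_Session 1 − d'_Session 2 = 1.668 − 3.156 = -1.488
Session 2 has the higher sensitivity.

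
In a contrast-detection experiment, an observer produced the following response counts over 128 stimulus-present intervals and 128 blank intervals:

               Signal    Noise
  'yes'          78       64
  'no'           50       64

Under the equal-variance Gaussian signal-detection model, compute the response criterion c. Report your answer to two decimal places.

c = -0.14

H = 78/128 = 0.6094
FA = 64/128 = 0.5000
Φ⁻¹(0.6094) = 0.278, Φ⁻¹(0.5000) = 0.000
c = −½·[z(H) + z(FA)] = −0.5 × (0.278 + 0.000) = -0.139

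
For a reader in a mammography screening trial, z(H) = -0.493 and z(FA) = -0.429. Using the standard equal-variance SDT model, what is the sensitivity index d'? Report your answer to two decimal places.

d' = z(H) − z(FA) = -0.493 − (-0.429) = -0.064

d' = -0.06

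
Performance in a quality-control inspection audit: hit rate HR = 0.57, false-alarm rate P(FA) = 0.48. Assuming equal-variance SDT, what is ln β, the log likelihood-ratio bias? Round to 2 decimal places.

ln β = -0.01

Φ⁻¹(0.57) = 0.176, Φ⁻¹(0.48) = -0.050
ln β = −½·[z(H)² − z(FA)²] = −0.5 × (0.031 − 0.003) = -0.014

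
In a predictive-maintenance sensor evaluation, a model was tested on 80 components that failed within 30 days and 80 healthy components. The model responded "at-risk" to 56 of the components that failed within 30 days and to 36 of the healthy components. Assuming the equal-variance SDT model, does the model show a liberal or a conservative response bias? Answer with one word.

liberal

z(H) = 0.524, z(FA) = -0.126
c = −½·(z(H) + z(FA)) = -0.199
c < 0 → liberal criterion (biased toward responding “yes”).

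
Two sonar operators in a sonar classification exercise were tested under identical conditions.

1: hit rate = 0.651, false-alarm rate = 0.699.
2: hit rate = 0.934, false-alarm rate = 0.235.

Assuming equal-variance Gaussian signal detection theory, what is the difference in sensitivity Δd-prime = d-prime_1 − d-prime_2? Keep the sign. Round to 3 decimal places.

Δd-prime = -2.362

1: z(0.651) = 0.3880, z(0.699) = 0.5215, d' = -0.1335
2: z(0.934) = 1.5063, z(0.235) = -0.7225, d' = 2.2288
Δd' = d'_1 − d'_2 = -0.1335 − 2.2288 = -2.3623
2 has the higher sensitivity.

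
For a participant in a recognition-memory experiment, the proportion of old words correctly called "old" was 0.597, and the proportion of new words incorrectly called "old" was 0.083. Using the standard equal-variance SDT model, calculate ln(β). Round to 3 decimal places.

z(H) = 0.2456
z(FA) = -1.3852
ln β = −½·[z(H)² − z(FA)²] = −0.5 × (0.0603 − 1.9188) = 0.92925

ln β = 0.929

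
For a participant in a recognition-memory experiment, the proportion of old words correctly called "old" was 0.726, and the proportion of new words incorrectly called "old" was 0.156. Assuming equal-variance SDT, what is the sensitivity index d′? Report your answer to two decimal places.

z(H) = 0.6008
z(FA) = -1.0110
d' = z(H) − z(FA) = 0.6008 − (-1.0110) = 1.6118

d′ = 1.61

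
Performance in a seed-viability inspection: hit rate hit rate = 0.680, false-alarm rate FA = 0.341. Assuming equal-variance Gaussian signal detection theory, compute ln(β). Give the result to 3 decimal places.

Φ⁻¹(H) = 0.4677
Φ⁻¹(FA) = -0.4097
ln β = −½·[z(H)² − z(FA)²] = −0.5 × (0.2187 − 0.1679) = -0.0254

ln β = -0.025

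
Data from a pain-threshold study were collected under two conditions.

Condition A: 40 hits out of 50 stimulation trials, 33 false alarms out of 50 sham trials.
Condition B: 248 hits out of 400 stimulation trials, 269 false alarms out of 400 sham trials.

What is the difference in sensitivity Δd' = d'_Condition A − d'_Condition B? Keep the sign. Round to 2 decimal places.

Δd' = 0.57

Condition A: z(0.8000) = 0.842, z(0.6600) = 0.412, d' = 0.430
Condition B: z(0.6200) = 0.305, z(0.6725) = 0.447, d' = -0.142
Δd' = d'_Condition A − d'_Condition B = 0.430 − (-0.142) = 0.572
Condition A has the higher sensitivity.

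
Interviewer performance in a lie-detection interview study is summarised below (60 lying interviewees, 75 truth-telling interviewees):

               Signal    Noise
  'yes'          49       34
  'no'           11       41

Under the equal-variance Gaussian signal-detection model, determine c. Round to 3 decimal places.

H = 49/60 = 0.8167
FA = 34/75 = 0.4533
z(0.8167) = 0.9029, z(0.4533) = -0.1173
c = −½·[z(H) + z(FA)] = −0.5 × (0.9029 + (-0.1173)) = -0.3928
c < 0: the interviewer has a liberal response bias.

c = -0.393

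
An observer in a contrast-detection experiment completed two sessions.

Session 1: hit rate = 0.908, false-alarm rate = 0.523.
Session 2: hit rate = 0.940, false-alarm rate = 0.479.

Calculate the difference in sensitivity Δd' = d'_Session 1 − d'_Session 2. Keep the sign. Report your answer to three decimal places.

Session 1: z(0.908) = 1.3285, z(0.523) = 0.0577, d' = 1.2708
Session 2: z(0.940) = 1.5548, z(0.479) = -0.0527, d' = 1.6075
Δd' = d'_Session 1 − d'_Session 2 = 1.2708 − 1.6075 = -0.3367
Session 2 has the higher sensitivity.

Δd' = -0.337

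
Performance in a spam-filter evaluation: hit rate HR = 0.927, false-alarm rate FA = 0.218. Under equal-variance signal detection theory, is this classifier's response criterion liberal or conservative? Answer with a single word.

z(H) = 1.454, z(FA) = -0.779
c = −½·(z(H) + z(FA)) = -0.3375
c < 0 → liberal criterion (biased toward responding “yes”).

liberal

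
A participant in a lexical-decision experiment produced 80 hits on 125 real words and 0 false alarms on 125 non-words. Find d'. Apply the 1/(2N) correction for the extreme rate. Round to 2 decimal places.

d' = 3.01

The false-alarm rate is 0/125 = 0, so apply the 1/(2N) correction: FA → 1/(2·125) = 0.00400.
z(H) = z(0.64000) = 0.358
z(FA) = z(0.00400) = -2.652
d' = 0.358 − (-2.652) = 3.010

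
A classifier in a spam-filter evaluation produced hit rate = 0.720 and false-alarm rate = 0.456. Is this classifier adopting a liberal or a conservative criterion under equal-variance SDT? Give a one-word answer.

liberal

z(H) = 0.583, z(FA) = -0.111
c = −½·(z(H) + z(FA)) = -0.236
c < 0 → liberal criterion (biased toward responding “yes”).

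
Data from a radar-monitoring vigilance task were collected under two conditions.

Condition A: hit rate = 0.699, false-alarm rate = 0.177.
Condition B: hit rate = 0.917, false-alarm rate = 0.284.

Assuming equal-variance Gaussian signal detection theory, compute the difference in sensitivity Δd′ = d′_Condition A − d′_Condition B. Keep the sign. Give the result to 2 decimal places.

Condition A: z(0.699) = 0.522, z(0.177) = -0.927, d' = 1.449
Condition B: z(0.917) = 1.385, z(0.284) = -0.571, d' = 1.956
Δd' = d'_Condition A − d'_Condition B = 1.449 − 1.956 = -0.507
Condition B has the higher sensitivity.

Δd′ = -0.51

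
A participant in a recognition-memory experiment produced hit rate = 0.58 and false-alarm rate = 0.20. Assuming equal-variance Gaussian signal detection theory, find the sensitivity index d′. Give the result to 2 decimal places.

d′ = 1.04

z(H) = z(0.58) = 0.2019
z(FA) = z(0.20) = -0.8416
d' = z(H) − z(FA) = 0.2019 − (-0.8416) = 1.0435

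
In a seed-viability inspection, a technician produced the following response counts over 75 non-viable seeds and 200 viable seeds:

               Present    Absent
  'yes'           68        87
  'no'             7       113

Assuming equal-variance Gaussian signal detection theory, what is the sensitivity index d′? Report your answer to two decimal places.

d′ = 1.48

H = 68/75 = 0.9067
FA = 87/200 = 0.4350
Φ⁻¹(H) = Φ⁻¹(0.9067) = 1.3207
Φ⁻¹(FA) = Φ⁻¹(0.4350) = -0.1637
d' = z(H) − z(FA) = 1.3207 − (-0.1637) = 1.4844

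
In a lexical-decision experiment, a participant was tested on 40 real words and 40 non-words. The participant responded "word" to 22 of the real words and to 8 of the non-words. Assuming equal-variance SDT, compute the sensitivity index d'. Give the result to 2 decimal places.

d' = 0.97

H = 22/40 = 0.5500
FA = 8/40 = 0.2000
z(0.5500) = 0.126, z(0.2000) = -0.842
d' = z(H) − z(FA) = 0.126 − (-0.842) = 0.968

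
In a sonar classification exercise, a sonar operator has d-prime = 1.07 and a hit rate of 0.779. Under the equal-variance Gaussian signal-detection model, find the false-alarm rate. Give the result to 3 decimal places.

false-alarm rate = 0.382

z(hit rate) = z(0.779) = 0.7688
z(FA) = z(H) − d' = 0.7688 − 1.07 = -0.3012
false-alarm rate = Φ(-0.3012) = 0.3816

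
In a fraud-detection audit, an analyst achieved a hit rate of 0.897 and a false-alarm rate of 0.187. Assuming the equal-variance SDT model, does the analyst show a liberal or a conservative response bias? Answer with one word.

z(H) = 1.265, z(FA) = -0.889
c = −½·(z(H) + z(FA)) = -0.188
c < 0 → liberal criterion (biased toward responding “yes”).

liberal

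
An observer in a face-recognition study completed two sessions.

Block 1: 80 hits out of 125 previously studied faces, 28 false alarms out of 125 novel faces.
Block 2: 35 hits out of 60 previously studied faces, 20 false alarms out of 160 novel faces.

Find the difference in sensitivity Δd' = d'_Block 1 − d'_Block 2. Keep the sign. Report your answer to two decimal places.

Δd' = -0.24

Block 1: z(0.6400) = 0.358, z(0.2240) = -0.759, d' = 1.117
Block 2: z(0.5833) = 0.210, z(0.1250) = -1.150, d' = 1.360
Δd' = d'_Block 1 − d'_Block 2 = 1.117 − 1.360 = -0.243
Block 2 has the higher sensitivity.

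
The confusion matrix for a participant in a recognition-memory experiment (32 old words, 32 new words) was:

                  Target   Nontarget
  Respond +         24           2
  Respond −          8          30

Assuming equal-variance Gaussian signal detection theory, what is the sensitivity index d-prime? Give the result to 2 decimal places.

d-prime = 2.21

H = 24/32 = 0.7500
FA = 2/32 = 0.0625
Φ⁻¹(0.7500) = 0.674, Φ⁻¹(0.0625) = -1.534
d' = z(H) − z(FA) = 0.674 − (-1.534) = 2.208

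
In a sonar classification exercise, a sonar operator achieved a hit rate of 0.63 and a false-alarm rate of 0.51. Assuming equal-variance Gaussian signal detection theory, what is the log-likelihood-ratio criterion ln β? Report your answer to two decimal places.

ln β = -0.05

Φ⁻¹(H) = Φ⁻¹(0.63) = 0.332
Φ⁻¹(FA) = Φ⁻¹(0.51) = 0.025
ln β = −½·[z(H)² − z(FA)²] = −0.5 × (0.110 − 0.001) = -0.0545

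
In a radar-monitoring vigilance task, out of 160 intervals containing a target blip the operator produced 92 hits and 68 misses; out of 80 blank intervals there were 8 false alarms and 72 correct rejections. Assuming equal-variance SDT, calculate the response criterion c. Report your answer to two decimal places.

c = 0.55

H = 92/160 = 0.5750
FA = 8/80 = 0.1000
Φ⁻¹(H) = 0.189
Φ⁻¹(FA) = -1.282
c = −½·[z(H) + z(FA)] = −0.5 × (0.189 + (-1.282)) = 0.5465
c > 0: the operator has a conservative response bias.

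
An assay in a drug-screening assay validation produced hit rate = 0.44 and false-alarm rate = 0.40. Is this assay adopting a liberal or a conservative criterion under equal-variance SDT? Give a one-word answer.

z(H) = -0.151, z(FA) = -0.253
c = −½·(z(H) + z(FA)) = 0.202
c > 0 → conservative criterion (biased toward responding “no”).

conservative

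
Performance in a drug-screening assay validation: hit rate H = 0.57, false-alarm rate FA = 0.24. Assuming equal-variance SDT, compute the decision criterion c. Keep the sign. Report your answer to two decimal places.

Φ⁻¹(H) = Φ⁻¹(0.57) = 0.1764
Φ⁻¹(FA) = Φ⁻¹(0.24) = -0.7063
c = −½·[z(H) + z(FA)] = −0.5 × (0.1764 + (-0.7063)) = 0.26495

c = 0.26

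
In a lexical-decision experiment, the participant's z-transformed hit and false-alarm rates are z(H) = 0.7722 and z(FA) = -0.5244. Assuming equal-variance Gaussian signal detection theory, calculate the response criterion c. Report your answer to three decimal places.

c = -0.124

c = −½·[z(H) + z(FA)] = −½·(0.7722 + (-0.5244)) = -0.1239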